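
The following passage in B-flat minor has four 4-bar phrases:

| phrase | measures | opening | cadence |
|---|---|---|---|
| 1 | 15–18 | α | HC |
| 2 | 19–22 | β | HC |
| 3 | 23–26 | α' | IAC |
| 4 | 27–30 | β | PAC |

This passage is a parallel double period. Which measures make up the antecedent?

measures 15–22

In a double period the four phrases pair into a large antecedent (phrases 1–2, ending half cadence) and a large consequent (phrases 3–4, ending perfect authentic cadence). The antecedent spans mm. 15–22.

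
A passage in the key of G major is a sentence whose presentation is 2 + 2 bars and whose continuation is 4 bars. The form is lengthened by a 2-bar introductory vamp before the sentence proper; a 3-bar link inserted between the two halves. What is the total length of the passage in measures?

Basic sentence: 2 + 2 + 4 = 8 bars.
8 (basic form) + 2 (introduction) + 3 (link) = 13.

13 measures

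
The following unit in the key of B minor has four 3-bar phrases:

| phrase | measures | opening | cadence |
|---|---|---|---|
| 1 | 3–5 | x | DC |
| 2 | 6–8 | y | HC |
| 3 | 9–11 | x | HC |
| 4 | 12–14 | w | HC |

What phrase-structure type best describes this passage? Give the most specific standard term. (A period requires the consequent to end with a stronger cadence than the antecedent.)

Phrase 4 ends with a half cadence, no stronger than phrase 2's half cadence, so the four phrases do not form a double period; nor do phrases 3–4 duplicate 1–2, so it is not a repeated period. With no phrase reaching a conclusive cadence, the passage is a phrase group.

phrase group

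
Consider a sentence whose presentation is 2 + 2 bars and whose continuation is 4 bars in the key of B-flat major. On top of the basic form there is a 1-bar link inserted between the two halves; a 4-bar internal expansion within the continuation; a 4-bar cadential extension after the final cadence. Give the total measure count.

17 measures

Basic sentence: 2 + 2 + 4 = 8 bars.
8 (basic form) + 1 (link) + 4 (internal expansion) + 4 (cadential extension) = 17.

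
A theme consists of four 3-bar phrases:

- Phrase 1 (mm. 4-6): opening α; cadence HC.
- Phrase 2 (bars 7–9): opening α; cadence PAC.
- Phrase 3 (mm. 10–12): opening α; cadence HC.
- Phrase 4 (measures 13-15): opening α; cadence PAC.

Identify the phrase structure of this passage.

The cadence pattern HC–PAC–HC–PAC is weak–strong twice, and phrases 3–4 restate phrases 1–2: a period heard twice, not a double period (which would end weakly at phrase 2).

repeated period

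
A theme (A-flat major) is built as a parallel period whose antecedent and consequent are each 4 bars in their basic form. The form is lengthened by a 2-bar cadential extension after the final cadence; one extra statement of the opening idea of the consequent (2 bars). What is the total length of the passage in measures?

Basic parallel period: 4 + 4 = 8 bars.
8 (basic form) + 2 (cadential extension) + 2 (extra statement) = 12.

12 measures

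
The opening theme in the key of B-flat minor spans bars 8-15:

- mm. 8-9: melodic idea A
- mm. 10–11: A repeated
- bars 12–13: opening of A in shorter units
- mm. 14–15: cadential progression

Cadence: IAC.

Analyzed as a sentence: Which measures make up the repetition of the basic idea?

The presentation of a sentence is the basic idea (mm. 8–9) plus its repetition (bars 10–11); the repetition of the basic idea is therefore mm. 10–11.

measures 10–11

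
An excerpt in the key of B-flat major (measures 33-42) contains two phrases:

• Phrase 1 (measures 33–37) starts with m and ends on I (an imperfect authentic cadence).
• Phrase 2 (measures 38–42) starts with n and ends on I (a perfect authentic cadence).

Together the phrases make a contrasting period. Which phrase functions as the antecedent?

The phrase ending with the weaker cadence (imperfect authentic cadence) is the antecedent; the one ending more conclusively (perfect authentic cadence) is the consequent. The antecedent is phrase 1.

phrase 1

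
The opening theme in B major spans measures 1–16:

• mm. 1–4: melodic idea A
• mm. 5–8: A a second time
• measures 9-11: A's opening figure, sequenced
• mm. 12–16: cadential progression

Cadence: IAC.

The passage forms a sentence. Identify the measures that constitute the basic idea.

The presentation of a sentence is the basic idea (mm. 1–4) plus its repetition (bars 5–8); the basic idea is therefore mm. 1–4.

measures 1–4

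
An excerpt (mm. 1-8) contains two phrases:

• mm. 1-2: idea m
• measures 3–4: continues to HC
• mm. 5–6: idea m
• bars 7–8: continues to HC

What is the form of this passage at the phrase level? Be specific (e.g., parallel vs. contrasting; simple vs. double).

repeated phrase

Both phrases have the same opening (m) and the same cadence (half cadence): the second is a restatement, not a consequent, so this is a repeated phrase rather than a period.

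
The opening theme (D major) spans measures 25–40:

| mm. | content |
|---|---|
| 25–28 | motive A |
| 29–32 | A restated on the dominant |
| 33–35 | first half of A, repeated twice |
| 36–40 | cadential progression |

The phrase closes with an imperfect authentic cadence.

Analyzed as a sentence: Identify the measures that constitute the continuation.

After the presentation (mm. 25–32), the continuation covers the fragmentation through the cadence: mm. 33–40.

measures 33–40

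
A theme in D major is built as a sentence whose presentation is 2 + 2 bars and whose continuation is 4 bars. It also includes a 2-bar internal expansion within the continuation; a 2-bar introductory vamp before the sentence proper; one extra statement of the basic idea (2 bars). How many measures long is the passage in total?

Basic sentence: 2 + 2 + 4 = 8 bars.
8 (basic form) + 2 (internal expansion) + 2 (introduction) + 2 (extra statement) = 14.

14 measures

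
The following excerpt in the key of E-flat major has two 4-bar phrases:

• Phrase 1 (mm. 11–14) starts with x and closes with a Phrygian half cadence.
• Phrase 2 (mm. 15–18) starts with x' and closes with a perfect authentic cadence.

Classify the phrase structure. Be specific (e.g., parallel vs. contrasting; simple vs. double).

parallel period

Phrase 1 ends with a Phrygian half cadence (weaker) and phrase 2 with a perfect authentic cadence (stronger): antecedent + consequent = a period.
The two phrases open with the same material (x / x'), so the period is parallel.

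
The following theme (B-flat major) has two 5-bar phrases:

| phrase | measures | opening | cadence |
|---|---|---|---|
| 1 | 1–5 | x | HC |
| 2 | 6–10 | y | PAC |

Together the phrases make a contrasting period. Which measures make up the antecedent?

The phrase ending with the weaker cadence (half cadence) is the antecedent; the one ending more conclusively (perfect authentic cadence) is the consequent. The antecedent is measures 1–5.

measures 1–5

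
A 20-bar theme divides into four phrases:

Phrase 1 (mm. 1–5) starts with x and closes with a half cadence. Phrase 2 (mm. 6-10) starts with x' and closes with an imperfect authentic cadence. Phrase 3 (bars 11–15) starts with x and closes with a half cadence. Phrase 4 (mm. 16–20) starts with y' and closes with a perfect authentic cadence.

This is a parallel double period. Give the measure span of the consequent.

In a double period the first pair of phrases (ending imperfect authentic cadence) is the large antecedent and the second pair (ending perfect authentic cadence) is the large consequent; the consequent is measures 11–20.

measures 11–20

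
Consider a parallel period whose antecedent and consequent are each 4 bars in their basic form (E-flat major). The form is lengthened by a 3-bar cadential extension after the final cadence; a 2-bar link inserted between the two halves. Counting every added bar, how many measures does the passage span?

Basic parallel period: 4 + 4 = 8 bars.
8 (basic form) + 3 (cadential extension) + 2 (link) = 13.

13 measures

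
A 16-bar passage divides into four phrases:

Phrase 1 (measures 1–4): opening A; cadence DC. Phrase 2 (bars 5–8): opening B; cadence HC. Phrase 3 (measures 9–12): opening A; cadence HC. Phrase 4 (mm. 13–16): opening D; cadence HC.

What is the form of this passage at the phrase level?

phrase group

Phrase 4 ends with a half cadence, no stronger than phrase 2's half cadence, so the four phrases do not form a double period; nor do phrases 3–4 duplicate 1–2, so it is not a repeated period. With no phrase reaching a conclusive cadence, the passage is a phrase group.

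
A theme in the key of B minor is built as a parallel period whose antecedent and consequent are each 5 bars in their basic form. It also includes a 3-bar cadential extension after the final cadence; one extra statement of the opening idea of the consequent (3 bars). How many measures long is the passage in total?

Basic parallel period: 5 + 5 = 10 bars.
10 (basic form) + 3 (cadential extension) + 3 (extra statement) = 16.

16 measures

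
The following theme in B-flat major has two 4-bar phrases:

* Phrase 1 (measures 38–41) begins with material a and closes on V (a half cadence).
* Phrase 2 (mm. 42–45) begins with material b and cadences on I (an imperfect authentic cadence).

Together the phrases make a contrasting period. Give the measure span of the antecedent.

measures 38–41

The phrase ending with the weaker cadence (half cadence) is the antecedent; the one ending more conclusively (imperfect authentic cadence) is the consequent. The antecedent is measures 38–41.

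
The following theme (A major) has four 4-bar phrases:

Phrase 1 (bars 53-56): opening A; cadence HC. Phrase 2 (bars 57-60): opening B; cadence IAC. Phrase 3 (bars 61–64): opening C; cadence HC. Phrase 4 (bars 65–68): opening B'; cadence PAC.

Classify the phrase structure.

contrasting double period

Four phrases in two halves: the first half (mm. 53–60) ends with an imperfect authentic cadence, the second (measures 61–68) with a perfect authentic cadence — a large antecedent–consequent pair, i.e. a double period.
Phrase 3 begins with different material from phrase 1, making it contrasting.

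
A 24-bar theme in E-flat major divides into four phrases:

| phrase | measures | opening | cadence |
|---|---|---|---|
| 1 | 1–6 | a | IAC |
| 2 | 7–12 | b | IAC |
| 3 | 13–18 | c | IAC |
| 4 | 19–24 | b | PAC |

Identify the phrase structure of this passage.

Four phrases in two halves: the first half (mm. 1–12) ends with an imperfect authentic cadence, the second (mm. 13-24) with a perfect authentic cadence — a large antecedent–consequent pair, i.e. a double period.
Phrase 3 begins with different material from phrase 1, making it contrasting.

contrasting double period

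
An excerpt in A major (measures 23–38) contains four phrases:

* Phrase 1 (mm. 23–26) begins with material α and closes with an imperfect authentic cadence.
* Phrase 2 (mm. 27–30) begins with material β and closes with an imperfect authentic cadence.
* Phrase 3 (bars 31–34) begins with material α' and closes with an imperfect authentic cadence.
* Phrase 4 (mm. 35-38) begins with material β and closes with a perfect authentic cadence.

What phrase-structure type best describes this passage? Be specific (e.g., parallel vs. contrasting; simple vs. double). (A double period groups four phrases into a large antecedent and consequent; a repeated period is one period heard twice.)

Four phrases in two halves: the first half (mm. 23-30) ends with an imperfect authentic cadence, the second (mm. 31–38) with a perfect authentic cadence — a large antecedent–consequent pair, i.e. a double period.
Phrase 3 begins with the same material as phrase 1, making it parallel.

parallel double period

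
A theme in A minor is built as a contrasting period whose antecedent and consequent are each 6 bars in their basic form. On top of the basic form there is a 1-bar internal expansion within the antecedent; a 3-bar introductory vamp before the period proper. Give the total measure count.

16 measures

Basic contrasting period: 6 + 6 = 12 bars.
12 (basic form) + 1 (internal expansion) + 3 (introduction) = 16.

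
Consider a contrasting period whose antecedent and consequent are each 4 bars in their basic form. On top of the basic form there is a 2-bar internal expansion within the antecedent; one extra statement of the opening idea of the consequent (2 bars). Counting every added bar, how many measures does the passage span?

12 measures

Basic contrasting period: 4 + 4 = 8 bars.
8 (basic form) + 2 (internal expansion) + 2 (extra statement) = 12.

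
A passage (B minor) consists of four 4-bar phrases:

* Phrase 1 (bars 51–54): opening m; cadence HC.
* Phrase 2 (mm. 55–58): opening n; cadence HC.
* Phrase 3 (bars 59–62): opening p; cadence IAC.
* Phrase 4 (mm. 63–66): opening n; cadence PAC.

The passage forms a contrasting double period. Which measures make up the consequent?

In a double period the first pair of phrases (ending half cadence) is the large antecedent and the second pair (ending perfect authentic cadence) is the large consequent; the consequent is measures 59–66.

measures 59–66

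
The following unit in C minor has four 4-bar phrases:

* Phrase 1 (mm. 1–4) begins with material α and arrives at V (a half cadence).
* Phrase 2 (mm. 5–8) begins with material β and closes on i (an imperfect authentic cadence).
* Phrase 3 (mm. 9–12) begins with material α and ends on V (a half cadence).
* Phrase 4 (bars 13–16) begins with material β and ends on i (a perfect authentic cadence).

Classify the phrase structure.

parallel double period

Four phrases in two halves: the first half (mm. 1–8) ends with an imperfect authentic cadence, the second (measures 9-16) with a perfect authentic cadence — a large antecedent–consequent pair, i.e. a double period.
Phrase 3 begins with the same material as phrase 1, making it parallel.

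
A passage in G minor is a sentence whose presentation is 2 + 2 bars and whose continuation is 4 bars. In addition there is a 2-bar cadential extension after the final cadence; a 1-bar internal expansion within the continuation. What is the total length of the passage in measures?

11 measures

Basic sentence: 2 + 2 + 4 = 8 bars.
8 (basic form) + 2 (cadential extension) + 1 (internal expansion) = 11.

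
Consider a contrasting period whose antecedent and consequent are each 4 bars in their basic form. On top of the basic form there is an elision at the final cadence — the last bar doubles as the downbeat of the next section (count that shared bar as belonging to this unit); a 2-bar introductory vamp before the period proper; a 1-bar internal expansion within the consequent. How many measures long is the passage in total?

Basic contrasting period: 4 + 4 = 8 bars.
8 (basic form) + 2 (introduction) + 1 (internal expansion) = 11.
The elision shares a bar with the next section but does not change this unit's count.

11 measures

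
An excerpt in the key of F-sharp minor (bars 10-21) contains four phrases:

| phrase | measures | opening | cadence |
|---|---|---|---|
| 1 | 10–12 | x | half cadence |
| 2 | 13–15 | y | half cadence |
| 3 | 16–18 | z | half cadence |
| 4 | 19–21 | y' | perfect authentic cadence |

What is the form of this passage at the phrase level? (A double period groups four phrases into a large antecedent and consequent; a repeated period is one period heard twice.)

contrasting double period

Four phrases in two halves: the first half (mm. 10–15) ends with a half cadence, the second (measures 16–21) with a perfect authentic cadence — a large antecedent–consequent pair, i.e. a double period.
Phrase 3 begins with different material from phrase 1, making it contrasting.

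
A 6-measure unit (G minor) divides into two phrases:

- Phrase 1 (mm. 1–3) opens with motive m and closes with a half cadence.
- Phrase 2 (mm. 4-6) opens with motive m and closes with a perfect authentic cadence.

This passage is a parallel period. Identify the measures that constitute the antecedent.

measures 1–3

The antecedent is the phrase ending with the weaker cadence (half cadence, phrase 1) and the consequent the one ending more conclusively (perfect authentic cadence, phrase 2); the antecedent is mm. 1-3.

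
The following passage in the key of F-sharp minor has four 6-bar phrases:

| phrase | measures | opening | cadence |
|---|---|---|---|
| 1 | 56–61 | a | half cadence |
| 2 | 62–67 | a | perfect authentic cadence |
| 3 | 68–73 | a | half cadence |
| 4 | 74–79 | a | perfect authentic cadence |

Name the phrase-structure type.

repeated period

The cadence pattern HC–PAC–HC–PAC is weak–strong twice, and phrases 3–4 restate phrases 1–2: a period heard twice, not a double period (which would end weakly at phrase 2).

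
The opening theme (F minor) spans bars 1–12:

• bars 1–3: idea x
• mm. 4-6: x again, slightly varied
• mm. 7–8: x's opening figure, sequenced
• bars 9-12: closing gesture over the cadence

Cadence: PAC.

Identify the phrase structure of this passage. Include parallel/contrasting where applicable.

Basic idea (mm. 1-3) + its repetition (mm. 4-6) form the presentation; fragmentation and cadence (mm. 7–12) form the continuation — the 12-bar whole is a sentence.

sentence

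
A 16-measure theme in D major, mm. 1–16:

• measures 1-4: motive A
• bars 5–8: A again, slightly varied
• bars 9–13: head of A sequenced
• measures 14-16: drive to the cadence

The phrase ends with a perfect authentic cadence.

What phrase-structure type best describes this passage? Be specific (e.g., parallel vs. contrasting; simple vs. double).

Basic idea (mm. 1-4) + its repetition (measures 5–8) form the presentation; fragmentation and cadence (mm. 9–16) form the continuation — the 16-bar whole is a sentence.

sentence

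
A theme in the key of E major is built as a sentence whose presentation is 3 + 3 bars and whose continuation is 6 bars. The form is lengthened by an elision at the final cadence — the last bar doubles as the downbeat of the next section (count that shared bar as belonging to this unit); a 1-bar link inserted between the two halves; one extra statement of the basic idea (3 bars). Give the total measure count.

Basic sentence: 3 + 3 + 6 = 12 bars.
12 (basic form) + 1 (link) + 3 (extra statement) = 16.
The elision shares a bar with the next section but does not change this unit's count.

16 measures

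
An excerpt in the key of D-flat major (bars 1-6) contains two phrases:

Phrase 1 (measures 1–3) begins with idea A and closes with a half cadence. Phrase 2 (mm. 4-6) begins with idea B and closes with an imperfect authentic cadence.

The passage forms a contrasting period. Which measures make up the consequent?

measures 4–6

The antecedent is the phrase ending with the weaker cadence (half cadence, phrase 1) and the consequent the one ending more conclusively (imperfect authentic cadence, phrase 2); the consequent is measures 4–6.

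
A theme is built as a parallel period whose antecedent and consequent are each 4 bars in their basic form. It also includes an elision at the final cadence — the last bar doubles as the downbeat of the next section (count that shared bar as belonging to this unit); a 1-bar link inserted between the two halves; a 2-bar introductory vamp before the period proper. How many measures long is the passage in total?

11 measures

Basic parallel period: 4 + 4 = 8 bars.
8 (basic form) + 1 (link) + 2 (introduction) = 11.
The elision shares a bar with the next section but does not change this unit's count.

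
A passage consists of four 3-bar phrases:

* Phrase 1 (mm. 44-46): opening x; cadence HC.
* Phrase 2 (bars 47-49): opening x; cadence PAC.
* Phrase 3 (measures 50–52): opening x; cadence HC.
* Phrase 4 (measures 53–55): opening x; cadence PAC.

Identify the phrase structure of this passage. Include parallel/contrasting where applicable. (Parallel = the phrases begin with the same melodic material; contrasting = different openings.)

The cadence pattern HC–PAC–HC–PAC is weak–strong twice, and phrases 3–4 restate phrases 1–2: a period heard twice, not a double period (which would end weakly at phrase 2).

repeated period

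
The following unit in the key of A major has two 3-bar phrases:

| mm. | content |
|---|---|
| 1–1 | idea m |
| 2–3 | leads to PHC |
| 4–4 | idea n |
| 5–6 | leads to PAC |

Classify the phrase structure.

Phrase 1 ends with a Phrygian half cadence (weaker) and phrase 2 with a perfect authentic cadence (stronger): antecedent + consequent = a period.
The two phrases open with different material (m / n), so the period is contrasting.

contrasting period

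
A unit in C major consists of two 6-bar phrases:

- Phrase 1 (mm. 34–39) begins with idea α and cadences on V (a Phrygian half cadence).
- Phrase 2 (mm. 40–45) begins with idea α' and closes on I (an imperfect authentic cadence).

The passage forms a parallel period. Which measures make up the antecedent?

The phrase ending with the weaker cadence (Phrygian half cadence) is the antecedent; the one ending more conclusively (imperfect authentic cadence) is the consequent. The antecedent is measures 34–39.

measures 34–39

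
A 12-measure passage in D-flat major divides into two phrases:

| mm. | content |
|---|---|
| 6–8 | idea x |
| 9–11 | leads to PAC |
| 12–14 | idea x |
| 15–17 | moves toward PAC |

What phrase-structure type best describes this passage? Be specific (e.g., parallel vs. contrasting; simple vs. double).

Both phrases have the same opening (x) and the same cadence (perfect authentic cadence): the second is a restatement, not a consequent, so this is a repeated phrase rather than a period.

repeated phrase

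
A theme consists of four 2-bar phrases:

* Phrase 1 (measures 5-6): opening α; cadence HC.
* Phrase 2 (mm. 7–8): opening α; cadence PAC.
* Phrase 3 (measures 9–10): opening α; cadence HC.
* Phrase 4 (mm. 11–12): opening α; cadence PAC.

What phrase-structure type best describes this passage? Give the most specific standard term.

The cadence pattern HC–PAC–HC–PAC is weak–strong twice, and phrases 3–4 restate phrases 1–2: a period heard twice, not a double period (which would end weakly at phrase 2).

repeated period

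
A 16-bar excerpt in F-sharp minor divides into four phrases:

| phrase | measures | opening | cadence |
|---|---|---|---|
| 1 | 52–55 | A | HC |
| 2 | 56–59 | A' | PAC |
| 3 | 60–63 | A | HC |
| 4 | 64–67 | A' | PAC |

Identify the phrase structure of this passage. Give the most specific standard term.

repeated period

The cadence pattern HC–PAC–HC–PAC is weak–strong twice, and phrases 3–4 restate phrases 1–2: a period heard twice, not a double period (which would end weakly at phrase 2).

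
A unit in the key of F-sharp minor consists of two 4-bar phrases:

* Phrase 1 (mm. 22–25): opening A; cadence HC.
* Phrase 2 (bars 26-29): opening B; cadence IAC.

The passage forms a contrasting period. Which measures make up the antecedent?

measures 22–25

The antecedent is the phrase ending with the weaker cadence (half cadence, phrase 1) and the consequent the one ending more conclusively (imperfect authentic cadence, phrase 2); the antecedent is mm. 22–25.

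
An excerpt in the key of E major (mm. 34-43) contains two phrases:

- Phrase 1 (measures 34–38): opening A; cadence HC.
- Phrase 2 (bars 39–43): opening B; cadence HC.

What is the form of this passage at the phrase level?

phrase group

The second phrase closes with a half cadence, which is not stronger than the first phrase's half cadence; without a weak→strong cadential pair there is no antecedent–consequent relationship, so this is a phrase group rather than a period.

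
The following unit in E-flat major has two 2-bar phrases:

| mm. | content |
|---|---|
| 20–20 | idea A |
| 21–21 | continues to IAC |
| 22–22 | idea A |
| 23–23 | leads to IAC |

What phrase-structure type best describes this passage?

repeated phrase

Both phrases have the same opening (A) and the same cadence (imperfect authentic cadence): the second is a restatement, not a consequent, so this is a repeated phrase rather than a period.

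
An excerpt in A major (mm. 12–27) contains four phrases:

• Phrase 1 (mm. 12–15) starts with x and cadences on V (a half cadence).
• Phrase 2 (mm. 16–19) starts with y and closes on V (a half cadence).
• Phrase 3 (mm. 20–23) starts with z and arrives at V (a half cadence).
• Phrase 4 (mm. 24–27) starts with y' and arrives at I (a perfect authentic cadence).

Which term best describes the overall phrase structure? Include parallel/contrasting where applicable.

contrasting double period

Four phrases in two halves: the first half (mm. 12–19) ends with a half cadence, the second (bars 20-27) with a perfect authentic cadence — a large antecedent–consequent pair, i.e. a double period.
Phrase 3 begins with different material from phrase 1, making it contrasting.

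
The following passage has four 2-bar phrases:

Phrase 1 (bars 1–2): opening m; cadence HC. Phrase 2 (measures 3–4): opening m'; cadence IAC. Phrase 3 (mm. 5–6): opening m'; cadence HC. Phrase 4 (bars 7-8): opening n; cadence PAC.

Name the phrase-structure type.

parallel double period

Four phrases in two halves: the first half (measures 1-4) ends with an imperfect authentic cadence, the second (mm. 5–8) with a perfect authentic cadence — a large antecedent–consequent pair, i.e. a double period.
Phrase 3 begins with the same material as phrase 1, making it parallel.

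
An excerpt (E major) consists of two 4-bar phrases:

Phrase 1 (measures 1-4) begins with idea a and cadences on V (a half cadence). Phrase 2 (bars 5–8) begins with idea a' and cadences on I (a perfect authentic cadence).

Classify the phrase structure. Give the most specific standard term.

parallel period

Phrase 1 ends with a half cadence (weaker) and phrase 2 with a perfect authentic cadence (stronger): antecedent + consequent = a period.
The two phrases open with the same material (a / a'), so the period is parallel.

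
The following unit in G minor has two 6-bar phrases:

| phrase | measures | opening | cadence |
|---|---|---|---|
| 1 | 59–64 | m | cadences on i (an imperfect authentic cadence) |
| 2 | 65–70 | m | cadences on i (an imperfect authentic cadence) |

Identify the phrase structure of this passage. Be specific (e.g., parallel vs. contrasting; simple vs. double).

repeated phrase

Both phrases have the same opening (m) and the same cadence (imperfect authentic cadence): the second is a restatement, not a consequent, so this is a repeated phrase rather than a period.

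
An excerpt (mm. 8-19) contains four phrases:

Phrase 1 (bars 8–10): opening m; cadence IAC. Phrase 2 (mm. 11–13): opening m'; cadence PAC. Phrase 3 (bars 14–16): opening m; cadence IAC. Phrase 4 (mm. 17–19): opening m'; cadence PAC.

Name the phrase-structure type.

repeated period

The cadence pattern IAC–PAC–IAC–PAC is weak–strong twice, and phrases 3–4 restate phrases 1–2: a period heard twice, not a double period (which would end weakly at phrase 2).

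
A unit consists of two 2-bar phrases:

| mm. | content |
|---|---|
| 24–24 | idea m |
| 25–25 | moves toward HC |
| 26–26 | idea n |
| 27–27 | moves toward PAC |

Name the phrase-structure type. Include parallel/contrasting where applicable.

contrasting period

Phrase 1 ends with a half cadence (weaker) and phrase 2 with a perfect authentic cadence (stronger): antecedent + consequent = a period.
The two phrases open with different material (m / n), so the period is contrasting.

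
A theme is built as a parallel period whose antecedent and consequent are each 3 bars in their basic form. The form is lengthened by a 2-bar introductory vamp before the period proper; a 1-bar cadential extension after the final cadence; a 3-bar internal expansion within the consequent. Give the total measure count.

Basic parallel period: 3 + 3 = 6 bars.
6 (basic form) + 2 (introduction) + 1 (cadential extension) + 3 (internal expansion) = 12.

12 measures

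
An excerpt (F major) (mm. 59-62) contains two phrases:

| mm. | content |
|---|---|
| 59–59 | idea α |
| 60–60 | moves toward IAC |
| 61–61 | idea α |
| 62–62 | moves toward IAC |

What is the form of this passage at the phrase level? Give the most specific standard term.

repeated phrase

Both phrases have the same opening (α) and the same cadence (imperfect authentic cadence): the second is a restatement, not a consequent, so this is a repeated phrase rather than a period.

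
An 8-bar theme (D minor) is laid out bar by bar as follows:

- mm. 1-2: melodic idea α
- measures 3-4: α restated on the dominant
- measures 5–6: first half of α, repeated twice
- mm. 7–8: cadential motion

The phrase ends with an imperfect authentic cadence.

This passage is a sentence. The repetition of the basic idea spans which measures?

The presentation of a sentence is the basic idea (bars 1-2) plus its repetition (mm. 3–4); the repetition of the basic idea is therefore measures 3-4.

measures 3–4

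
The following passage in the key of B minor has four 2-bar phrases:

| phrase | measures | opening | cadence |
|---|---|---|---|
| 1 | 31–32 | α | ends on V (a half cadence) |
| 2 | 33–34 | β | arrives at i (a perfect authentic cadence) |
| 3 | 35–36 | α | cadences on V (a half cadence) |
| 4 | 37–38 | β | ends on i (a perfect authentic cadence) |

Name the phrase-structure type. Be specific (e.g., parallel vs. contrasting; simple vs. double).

repeated period

The cadence pattern HC–PAC–HC–PAC is weak–strong twice, and phrases 3–4 restate phrases 1–2: a period heard twice, not a double period (which would end weakly at phrase 2).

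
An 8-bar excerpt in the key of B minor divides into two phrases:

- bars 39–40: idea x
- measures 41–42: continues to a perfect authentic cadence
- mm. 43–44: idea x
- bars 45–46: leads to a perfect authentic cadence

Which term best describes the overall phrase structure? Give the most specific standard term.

Both phrases have the same opening (x) and the same cadence (perfect authentic cadence): the second is a restatement, not a consequent, so this is a repeated phrase rather than a period.

repeated phrase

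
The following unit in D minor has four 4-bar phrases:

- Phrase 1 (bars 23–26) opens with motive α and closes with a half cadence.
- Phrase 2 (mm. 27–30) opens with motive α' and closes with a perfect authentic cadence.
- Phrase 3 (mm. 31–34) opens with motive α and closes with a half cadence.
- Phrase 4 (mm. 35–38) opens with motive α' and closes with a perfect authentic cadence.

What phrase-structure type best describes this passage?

The cadence pattern HC–PAC–HC–PAC is weak–strong twice, and phrases 3–4 restate phrases 1–2: a period heard twice, not a double period (which would end weakly at phrase 2).

repeated period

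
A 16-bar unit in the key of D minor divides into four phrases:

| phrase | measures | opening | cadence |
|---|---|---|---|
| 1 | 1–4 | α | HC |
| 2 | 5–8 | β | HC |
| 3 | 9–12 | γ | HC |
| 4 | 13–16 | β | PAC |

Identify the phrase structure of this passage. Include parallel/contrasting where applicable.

contrasting double period

Four phrases in two halves: the first half (mm. 1–8) ends with a half cadence, the second (measures 9–16) with a perfect authentic cadence — a large antecedent–consequent pair, i.e. a double period.
Phrase 3 begins with different material from phrase 1, making it contrasting.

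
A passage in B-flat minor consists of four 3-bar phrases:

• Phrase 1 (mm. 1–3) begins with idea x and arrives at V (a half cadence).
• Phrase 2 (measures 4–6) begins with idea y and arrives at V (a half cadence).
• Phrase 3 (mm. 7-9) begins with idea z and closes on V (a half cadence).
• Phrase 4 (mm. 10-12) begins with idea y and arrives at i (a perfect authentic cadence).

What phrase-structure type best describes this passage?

Four phrases in two halves: the first half (bars 1–6) ends with a half cadence, the second (mm. 7–12) with a perfect authentic cadence — a large antecedent–consequent pair, i.e. a double period.
Phrase 3 begins with different material from phrase 1, making it contrasting.

contrasting double period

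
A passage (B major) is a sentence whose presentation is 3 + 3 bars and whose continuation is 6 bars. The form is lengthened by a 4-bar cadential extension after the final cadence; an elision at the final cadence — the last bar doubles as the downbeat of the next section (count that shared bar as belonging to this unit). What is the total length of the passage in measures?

Basic sentence: 3 + 3 + 6 = 12 bars.
12 (basic form) + 4 (cadential extension) = 16.
The elision shares a bar with the next section but does not change this unit's count.

16 measures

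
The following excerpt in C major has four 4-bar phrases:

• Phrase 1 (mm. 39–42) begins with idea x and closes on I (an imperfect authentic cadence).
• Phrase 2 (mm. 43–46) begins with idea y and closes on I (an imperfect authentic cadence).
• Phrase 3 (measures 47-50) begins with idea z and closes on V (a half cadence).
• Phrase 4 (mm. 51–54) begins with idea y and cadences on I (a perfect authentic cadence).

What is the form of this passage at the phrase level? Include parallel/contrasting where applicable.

Four phrases in two halves: the first half (mm. 39–46) ends with an imperfect authentic cadence, the second (measures 47-54) with a perfect authentic cadence — a large antecedent–consequent pair, i.e. a double period.
Phrase 3 begins with different material from phrase 1, making it contrasting.

contrasting double period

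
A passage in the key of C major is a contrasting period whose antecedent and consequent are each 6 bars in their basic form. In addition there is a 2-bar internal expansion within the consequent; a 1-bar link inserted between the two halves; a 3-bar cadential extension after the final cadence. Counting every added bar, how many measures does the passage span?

Basic contrasting period: 6 + 6 = 12 bars.
12 (basic form) + 2 (internal expansion) + 1 (link) + 3 (cadential extension) = 18.

18 measures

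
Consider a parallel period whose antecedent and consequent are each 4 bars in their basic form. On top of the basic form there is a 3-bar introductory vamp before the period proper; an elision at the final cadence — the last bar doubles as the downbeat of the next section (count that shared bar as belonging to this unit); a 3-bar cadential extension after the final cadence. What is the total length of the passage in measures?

14 measures

Basic parallel period: 4 + 4 = 8 bars.
8 (basic form) + 3 (introduction) + 3 (cadential extension) = 14.
The elision shares a bar with the next section but does not change this unit's count.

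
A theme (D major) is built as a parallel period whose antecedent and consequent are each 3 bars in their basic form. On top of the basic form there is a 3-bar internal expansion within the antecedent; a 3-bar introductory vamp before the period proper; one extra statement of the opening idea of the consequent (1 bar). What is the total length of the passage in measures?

13 measures

Basic parallel period: 3 + 3 = 6 bars.
6 (basic form) + 3 (internal expansion) + 3 (introduction) + 1 (extra statement) = 13.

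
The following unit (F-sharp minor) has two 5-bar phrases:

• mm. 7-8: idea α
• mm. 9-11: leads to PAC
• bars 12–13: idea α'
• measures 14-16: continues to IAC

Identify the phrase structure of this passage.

phrase group

The second phrase closes with an imperfect authentic cadence, which is not stronger than the first phrase's perfect authentic cadence; without a weak→strong cadential pair there is no antecedent–consequent relationship, so this is a phrase group rather than a period.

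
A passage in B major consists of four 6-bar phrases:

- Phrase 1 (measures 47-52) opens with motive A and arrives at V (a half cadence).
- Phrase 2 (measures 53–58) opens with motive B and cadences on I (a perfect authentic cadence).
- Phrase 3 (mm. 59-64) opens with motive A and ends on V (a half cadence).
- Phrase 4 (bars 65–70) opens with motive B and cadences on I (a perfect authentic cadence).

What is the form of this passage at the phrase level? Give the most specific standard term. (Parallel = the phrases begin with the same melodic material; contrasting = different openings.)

The cadence pattern HC–PAC–HC–PAC is weak–strong twice, and phrases 3–4 restate phrases 1–2: a period heard twice, not a double period (which would end weakly at phrase 2).

repeated period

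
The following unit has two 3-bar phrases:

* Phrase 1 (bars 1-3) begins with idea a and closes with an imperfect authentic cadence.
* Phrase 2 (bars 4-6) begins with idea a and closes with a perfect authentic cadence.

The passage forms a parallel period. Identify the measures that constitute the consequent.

The antecedent is the phrase ending with the weaker cadence (imperfect authentic cadence, phrase 1) and the consequent the one ending more conclusively (perfect authentic cadence, phrase 2); the consequent is mm. 4–6.

measures 4–6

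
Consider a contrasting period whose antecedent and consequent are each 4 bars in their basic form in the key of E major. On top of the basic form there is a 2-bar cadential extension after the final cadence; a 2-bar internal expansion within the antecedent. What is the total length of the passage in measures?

12 measures

Basic contrasting period: 4 + 4 = 8 bars.
8 (basic form) + 2 (cadential extension) + 2 (internal expansion) = 12.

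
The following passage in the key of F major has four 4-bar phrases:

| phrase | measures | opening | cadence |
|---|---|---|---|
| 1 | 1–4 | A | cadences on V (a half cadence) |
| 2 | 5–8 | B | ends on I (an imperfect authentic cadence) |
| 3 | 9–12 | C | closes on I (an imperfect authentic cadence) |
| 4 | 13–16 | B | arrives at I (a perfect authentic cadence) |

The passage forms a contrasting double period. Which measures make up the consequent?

measures 9–16

In a double period the first pair of phrases (ending imperfect authentic cadence) is the large antecedent and the second pair (ending perfect authentic cadence) is the large consequent; the consequent is measures 9–16.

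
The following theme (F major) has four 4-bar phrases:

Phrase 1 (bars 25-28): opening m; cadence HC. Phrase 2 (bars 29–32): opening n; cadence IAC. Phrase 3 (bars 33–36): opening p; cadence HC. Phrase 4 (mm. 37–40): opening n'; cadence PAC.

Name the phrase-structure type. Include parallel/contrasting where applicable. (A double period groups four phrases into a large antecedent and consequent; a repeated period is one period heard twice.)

contrasting double period

Four phrases in two halves: the first half (mm. 25-32) ends with an imperfect authentic cadence, the second (measures 33-40) with a perfect authentic cadence — a large antecedent–consequent pair, i.e. a double period.
Phrase 3 begins with different material from phrase 1, making it contrasting.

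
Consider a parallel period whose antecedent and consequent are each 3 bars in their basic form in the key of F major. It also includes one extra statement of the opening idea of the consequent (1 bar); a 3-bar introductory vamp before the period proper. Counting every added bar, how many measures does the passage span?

Basic parallel period: 3 + 3 = 6 bars.
6 (basic form) + 1 (extra statement) + 3 (introduction) = 10.

10 measures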